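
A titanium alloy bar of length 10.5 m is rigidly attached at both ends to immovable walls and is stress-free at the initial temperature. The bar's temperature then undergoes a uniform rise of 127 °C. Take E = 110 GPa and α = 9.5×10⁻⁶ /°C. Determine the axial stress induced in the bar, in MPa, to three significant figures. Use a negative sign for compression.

-133 MPa

Free thermal expansion αLΔT = 9.5e-6 · 10500 · 127 = 12.67 mm.
The walls impose strain ε = −(12.67)/10500 = -1.2065e-03; σ = Eε = 110000 · -1.2065e-03 = -132.7 MPa.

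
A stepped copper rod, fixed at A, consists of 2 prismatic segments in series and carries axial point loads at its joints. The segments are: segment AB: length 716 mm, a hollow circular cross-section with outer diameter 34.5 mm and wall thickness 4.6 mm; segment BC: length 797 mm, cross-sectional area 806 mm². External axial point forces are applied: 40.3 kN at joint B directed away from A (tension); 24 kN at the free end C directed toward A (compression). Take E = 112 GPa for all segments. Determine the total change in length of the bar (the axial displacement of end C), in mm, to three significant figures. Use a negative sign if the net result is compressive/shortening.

0.0293 mm

Internal axial forces (sectioning from the free end, tension +): N_BC = -24 kN, N_AB = 16.3 kN.
A_AB = 432.1 mm².
δ_AB = 16300·716/(432.1·112000) = 0.2412 mm
δ_BC = -24000·797/(806·112000) = -0.2119 mm
δ = Σδ_i = 0.02927 mm.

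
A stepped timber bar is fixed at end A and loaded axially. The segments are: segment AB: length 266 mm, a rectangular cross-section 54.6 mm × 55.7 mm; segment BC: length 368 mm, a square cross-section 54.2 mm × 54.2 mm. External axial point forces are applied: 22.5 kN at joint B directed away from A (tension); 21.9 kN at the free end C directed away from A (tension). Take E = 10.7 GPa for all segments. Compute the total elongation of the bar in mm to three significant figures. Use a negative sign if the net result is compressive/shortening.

Internal axial forces (sectioning from the free end, tension +): N_BC = 21.9 kN, N_AB = 44.4 kN.
A_AB = 3041 mm².
A_BC = 2938 mm².
δ_AB = 44400·266/(3041·10700) = 0.3629 mm
δ_BC = 21900·368/(2938·10700) = 0.2564 mm
δ = Σδ_i = 0.6193 mm.

0.619 mm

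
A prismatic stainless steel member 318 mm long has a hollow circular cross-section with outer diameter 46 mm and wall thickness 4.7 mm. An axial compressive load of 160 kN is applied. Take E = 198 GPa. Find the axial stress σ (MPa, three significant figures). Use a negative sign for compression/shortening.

A = 609.8 mm².
σ = N/A = -160000/609.8 = -262.4 MPa.

-262 MPa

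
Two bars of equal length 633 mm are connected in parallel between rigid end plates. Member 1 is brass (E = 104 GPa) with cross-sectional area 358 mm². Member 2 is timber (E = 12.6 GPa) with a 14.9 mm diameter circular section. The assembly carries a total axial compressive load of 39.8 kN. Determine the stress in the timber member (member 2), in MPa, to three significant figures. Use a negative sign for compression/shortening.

A_2 = 174.4 mm².
Equal strain + equilibrium ⇒ each member carries load in proportion to AE: A₁E₁ = 37230000 N, A₂E₂ = 2197000 N, ΣAE = 39430000 N.
σ₂ = P·E₂/ΣAE = -39800·12600/39430000 = -12.72 MPa.

-12.7 MPa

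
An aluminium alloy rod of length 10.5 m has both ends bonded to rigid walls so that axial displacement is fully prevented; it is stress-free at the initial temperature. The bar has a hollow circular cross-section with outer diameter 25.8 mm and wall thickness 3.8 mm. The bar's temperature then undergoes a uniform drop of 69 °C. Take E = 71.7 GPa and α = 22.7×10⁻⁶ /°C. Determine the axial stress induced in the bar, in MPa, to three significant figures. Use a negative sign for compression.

112 MPa

Free thermal expansion αLΔT = 22.7e-6 · 10500 · -69 = -16.45 mm.
The walls impose strain ε = −(-16.45)/10500 = 1.5663e-03; σ = Eε = 71700 · 1.5663e-03 = 112.3 MPa.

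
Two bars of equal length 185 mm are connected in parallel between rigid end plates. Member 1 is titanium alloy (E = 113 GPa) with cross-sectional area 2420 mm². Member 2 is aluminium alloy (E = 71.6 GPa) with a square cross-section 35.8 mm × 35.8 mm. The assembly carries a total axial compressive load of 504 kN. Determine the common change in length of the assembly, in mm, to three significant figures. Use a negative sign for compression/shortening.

-0.255 mm

A_2 = 1282 mm².
Equal strain + equilibrium ⇒ each member carries load in proportion to AE: A₁E₁ = 273500000 N, A₂E₂ = 91770000 N, ΣAE = 365200000 N.
δ = PL/ΣAE = -504000·185/365200000 = -0.2553 mm.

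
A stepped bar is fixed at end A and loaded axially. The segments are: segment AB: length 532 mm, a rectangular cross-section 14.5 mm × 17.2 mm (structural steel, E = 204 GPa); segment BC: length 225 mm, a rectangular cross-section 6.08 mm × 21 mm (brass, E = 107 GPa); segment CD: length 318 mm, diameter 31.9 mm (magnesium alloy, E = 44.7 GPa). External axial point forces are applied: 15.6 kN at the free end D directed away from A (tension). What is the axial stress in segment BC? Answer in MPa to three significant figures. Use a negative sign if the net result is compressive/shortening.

122 MPa

Internal axial forces (sectioning from the free end, tension +): N_CD = 15.6 kN, N_BC = 15.6 kN, N_AB = 15.6 kN.
A_BC = 127.7 mm².
σ_BC = N_BC/A_BC = 15600/127.7 = 122.2 MPa.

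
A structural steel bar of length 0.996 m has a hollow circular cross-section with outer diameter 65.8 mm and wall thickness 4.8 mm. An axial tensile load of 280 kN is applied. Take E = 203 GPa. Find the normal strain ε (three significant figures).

0.00150

A = 919.9 mm².
σ = N/A = 304.4 MPa; ε = σ/E = 304.4/203000 = 1.499e-03.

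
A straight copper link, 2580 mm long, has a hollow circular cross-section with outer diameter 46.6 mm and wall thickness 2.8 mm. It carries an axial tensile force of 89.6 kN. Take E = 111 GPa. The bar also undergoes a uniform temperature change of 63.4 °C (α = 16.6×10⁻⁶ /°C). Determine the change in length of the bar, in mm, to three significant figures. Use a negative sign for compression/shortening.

8.12 mm

A = 385.3 mm².
δ_mech = NL/(AE) = 89600·2580/(385.3·111000) = 5.405 mm.
δ_thermal = αLΔT = 16.6e-6·2580·63.4 = 2.715 mm.
δ = δ_mech + δ_thermal = 8.121 mm.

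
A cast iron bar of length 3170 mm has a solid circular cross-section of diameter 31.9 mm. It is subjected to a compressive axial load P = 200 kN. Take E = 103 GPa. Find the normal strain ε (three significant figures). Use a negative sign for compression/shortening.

-0.00243

A = 799.2 mm².
σ = N/A = -250.2 MPa; ε = σ/E = -250.2/103000 = -2.430e-03.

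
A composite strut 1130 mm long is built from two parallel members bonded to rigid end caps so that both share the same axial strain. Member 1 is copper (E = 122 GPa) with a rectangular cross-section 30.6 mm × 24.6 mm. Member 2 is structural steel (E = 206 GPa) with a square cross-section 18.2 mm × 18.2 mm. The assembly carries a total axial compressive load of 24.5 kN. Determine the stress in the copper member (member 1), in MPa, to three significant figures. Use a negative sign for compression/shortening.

-18.7 MPa

A_1 = 752.8 mm².
A_2 = 331.2 mm².
Equal strain + equilibrium ⇒ each member carries load in proportion to AE: A₁E₁ = 91840000 N, A₂E₂ = 68240000 N, ΣAE = 160100000 N.
σ₁ = P·E₁/ΣAE = -24500·122000/160100000 = -18.67 MPa.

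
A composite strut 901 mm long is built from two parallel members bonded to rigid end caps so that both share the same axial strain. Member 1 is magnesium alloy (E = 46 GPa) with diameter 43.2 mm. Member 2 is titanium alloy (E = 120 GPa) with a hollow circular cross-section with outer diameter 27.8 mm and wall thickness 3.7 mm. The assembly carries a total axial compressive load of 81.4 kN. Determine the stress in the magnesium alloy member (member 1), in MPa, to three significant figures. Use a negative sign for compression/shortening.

A_1 = 1466 mm².
A_2 = 280.1 mm².
Equal strain + equilibrium ⇒ each member carries load in proportion to AE: A₁E₁ = 67420000 N, A₂E₂ = 33620000 N, ΣAE = 101000000 N.
σ₁ = P·E₁/ΣAE = -81400·46000/101000000 = -37.06 MPa.

-37.1 MPa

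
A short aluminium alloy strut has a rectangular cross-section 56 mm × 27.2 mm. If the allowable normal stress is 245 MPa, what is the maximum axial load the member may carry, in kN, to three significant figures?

373 kN

A = 1523 mm².
P_max = σ_allow · A = 245 · 1523 = 373200 N = 373.2 kN.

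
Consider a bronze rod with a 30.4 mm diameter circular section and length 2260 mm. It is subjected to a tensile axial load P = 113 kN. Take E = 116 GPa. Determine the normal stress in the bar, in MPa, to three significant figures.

A = 725.8 mm².
σ = N/A = 113000/725.8 = 155.7 MPa.

156 MPa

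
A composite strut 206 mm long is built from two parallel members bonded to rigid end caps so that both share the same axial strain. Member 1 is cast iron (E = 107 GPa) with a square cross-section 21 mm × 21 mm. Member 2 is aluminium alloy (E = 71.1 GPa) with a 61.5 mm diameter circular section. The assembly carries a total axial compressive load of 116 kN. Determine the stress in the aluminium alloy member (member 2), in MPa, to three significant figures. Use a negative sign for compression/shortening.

-31.9 MPa

A_1 = 441 mm².
A_2 = 2971 mm².
Equal strain + equilibrium ⇒ each member carries load in proportion to AE: A₁E₁ = 47190000 N, A₂E₂ = 211200000 N, ΣAE = 258400000 N.
σ₂ = P·E₂/ΣAE = -116000·71100/258400000 = -31.92 MPa.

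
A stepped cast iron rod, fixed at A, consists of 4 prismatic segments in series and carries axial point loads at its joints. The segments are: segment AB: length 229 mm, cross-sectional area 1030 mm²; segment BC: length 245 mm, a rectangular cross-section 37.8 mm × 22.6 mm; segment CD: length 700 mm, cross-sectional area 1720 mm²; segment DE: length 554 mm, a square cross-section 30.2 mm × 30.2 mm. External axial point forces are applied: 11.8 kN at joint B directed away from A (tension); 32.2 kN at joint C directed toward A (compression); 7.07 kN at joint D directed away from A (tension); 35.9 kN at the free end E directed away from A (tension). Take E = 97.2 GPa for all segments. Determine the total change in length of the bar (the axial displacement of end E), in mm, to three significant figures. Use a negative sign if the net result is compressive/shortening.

Internal axial forces (sectioning from the free end, tension +): N_DE = 35.9 kN, N_CD = 42.97 kN, N_BC = 10.77 kN, N_AB = 22.57 kN.
A_BC = 854.3 mm².
A_DE = 912 mm².
δ_AB = 22570·229/(1030·97200) = 0.05163 mm
δ_BC = 10770·245/(854.3·97200) = 0.03178 mm
δ_CD = 42970·700/(1720·97200) = 0.1799 mm
δ_DE = 35900·554/(912·97200) = 0.2243 mm
δ = Σδ_i = 0.4877 mm.

0.488 mm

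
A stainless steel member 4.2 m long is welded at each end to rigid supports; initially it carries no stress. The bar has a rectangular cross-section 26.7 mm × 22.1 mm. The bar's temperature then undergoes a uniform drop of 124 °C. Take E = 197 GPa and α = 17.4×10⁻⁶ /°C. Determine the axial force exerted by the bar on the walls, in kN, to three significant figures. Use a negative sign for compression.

Free thermal expansion αLΔT = 17.4e-6 · 4200 · -124 = -9.062 mm.
The walls impose strain ε = −(-9.062)/4200 = 2.1576e-03; σ = Eε = 197000 · 2.1576e-03 = 425 MPa.
Wall reaction R = σ·A = 425·590.1 = 250800 N = 250.8 kN.

251 kN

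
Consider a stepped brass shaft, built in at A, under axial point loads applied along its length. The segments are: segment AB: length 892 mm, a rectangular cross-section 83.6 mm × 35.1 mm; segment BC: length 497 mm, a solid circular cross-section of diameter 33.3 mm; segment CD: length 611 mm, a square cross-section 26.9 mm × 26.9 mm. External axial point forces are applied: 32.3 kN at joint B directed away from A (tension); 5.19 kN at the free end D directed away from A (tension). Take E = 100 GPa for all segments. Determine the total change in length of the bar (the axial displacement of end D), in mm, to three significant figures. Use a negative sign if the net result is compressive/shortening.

0.187 mm

Internal axial forces (sectioning from the free end, tension +): N_CD = 5.19 kN, N_BC = 5.19 kN, N_AB = 37.49 kN.
A_AB = 2934 mm².
A_BC = 870.9 mm².
A_CD = 723.6 mm².
δ_AB = 37490·892/(2934·100000) = 0.114 mm
δ_BC = 5190·497/(870.9·100000) = 0.02962 mm
δ_CD = 5190·611/(723.6·100000) = 0.04382 mm
δ = Σδ_i = 0.1874 mm.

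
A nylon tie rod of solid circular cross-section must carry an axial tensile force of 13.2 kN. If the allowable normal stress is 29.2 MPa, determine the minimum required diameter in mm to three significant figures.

24.0 mm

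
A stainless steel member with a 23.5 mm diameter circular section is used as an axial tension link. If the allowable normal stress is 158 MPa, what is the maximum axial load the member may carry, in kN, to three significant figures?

68.5 kN

A = 433.7 mm².
P_max = σ_allow · A = 158 · 433.7 = 68530 N = 68.53 kN.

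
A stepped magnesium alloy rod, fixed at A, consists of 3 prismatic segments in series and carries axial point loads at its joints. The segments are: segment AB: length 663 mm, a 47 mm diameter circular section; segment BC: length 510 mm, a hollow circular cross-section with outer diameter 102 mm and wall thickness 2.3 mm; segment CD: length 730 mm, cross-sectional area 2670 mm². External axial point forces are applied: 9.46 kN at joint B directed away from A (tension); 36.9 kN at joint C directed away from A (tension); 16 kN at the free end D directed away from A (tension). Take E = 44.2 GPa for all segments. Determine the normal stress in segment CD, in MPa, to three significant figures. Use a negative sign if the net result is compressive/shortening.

5.99 MPa

Internal axial forces (sectioning from the free end, tension +): N_CD = 16 kN, N_BC = 52.9 kN, N_AB = 62.36 kN.
σ_CD = N_CD/A_CD = 16000/2670 = 5.993 MPa.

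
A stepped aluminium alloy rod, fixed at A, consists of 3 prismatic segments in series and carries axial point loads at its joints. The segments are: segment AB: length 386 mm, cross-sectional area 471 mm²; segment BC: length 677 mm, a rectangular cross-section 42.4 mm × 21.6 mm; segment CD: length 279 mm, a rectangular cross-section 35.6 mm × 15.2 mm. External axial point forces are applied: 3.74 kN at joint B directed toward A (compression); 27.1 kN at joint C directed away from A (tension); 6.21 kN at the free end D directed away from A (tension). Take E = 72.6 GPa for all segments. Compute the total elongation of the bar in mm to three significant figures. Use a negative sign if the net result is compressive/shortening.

0.717 mm

Internal axial forces (sectioning from the free end, tension +): N_CD = 6.21 kN, N_BC = 33.31 kN, N_AB = 29.57 kN.
A_BC = 915.8 mm².
A_CD = 541.1 mm².
δ_AB = 29570·386/(471·72600) = 0.3338 mm
δ_BC = 33310·677/(915.8·72600) = 0.3392 mm
δ_CD = 6210·279/(541.1·72600) = 0.0441 mm
δ = Σδ_i = 0.7171 mm.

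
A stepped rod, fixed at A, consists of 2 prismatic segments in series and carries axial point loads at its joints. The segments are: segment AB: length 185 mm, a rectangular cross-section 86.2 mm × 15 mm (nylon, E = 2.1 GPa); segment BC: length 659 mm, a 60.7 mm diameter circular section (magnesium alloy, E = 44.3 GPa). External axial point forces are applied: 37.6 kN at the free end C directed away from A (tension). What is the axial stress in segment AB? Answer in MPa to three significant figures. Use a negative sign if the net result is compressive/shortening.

29.1 MPa

Internal axial forces (sectioning from the free end, tension +): N_BC = 37.6 kN, N_AB = 37.6 kN.
A_AB = 1293 mm².
σ_AB = N_AB/A_AB = 37600/1293 = 29.08 MPa.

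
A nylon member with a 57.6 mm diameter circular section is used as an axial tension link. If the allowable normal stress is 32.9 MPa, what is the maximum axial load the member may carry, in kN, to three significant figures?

A = 2606 mm².
P_max = σ_allow · A = 32.9 · 2606 = 85730 N = 85.73 kN.

85.7 kN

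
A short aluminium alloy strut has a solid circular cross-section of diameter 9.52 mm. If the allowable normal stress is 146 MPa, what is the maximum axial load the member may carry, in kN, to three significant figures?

10.4 kN

A = 71.18 mm².
P_max = σ_allow · A = 146 · 71.18 = 10390 N = 10.39 kN.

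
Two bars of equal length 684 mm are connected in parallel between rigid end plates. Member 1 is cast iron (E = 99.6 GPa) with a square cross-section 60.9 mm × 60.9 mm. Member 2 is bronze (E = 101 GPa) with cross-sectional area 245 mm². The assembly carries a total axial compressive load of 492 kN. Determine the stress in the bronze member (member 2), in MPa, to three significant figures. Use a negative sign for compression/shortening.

-126 MPa

A_1 = 3709 mm².
Equal strain + equilibrium ⇒ each member carries load in proportion to AE: A₁E₁ = 369400000 N, A₂E₂ = 24740000 N, ΣAE = 394100000 N.
σ₂ = P·E₂/ΣAE = -492000·101000/394100000 = -126.1 MPa.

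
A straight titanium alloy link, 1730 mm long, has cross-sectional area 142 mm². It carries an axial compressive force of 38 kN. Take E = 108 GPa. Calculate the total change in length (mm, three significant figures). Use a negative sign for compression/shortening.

δ_mech = NL/(AE) = -38000·1730/(142·108000) = -4.287 mm.

-4.29 mm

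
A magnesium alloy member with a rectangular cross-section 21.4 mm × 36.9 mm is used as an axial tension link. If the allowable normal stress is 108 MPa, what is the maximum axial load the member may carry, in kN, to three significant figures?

A = 789.7 mm².
P_max = σ_allow · A = 108 · 789.7 = 85280 N = 85.28 kN.

85.3 kN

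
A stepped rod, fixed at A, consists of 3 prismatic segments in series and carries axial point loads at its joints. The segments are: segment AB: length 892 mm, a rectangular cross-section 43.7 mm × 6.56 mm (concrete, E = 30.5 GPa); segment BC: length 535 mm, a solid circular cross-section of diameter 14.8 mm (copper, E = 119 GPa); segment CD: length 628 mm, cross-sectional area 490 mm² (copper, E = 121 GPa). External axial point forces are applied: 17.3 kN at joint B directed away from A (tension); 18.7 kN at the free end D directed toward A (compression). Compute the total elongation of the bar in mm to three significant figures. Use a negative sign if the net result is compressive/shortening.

Internal axial forces (sectioning from the free end, tension +): N_CD = -18.7 kN, N_BC = -18.7 kN, N_AB = -1.4 kN.
A_AB = 286.7 mm².
A_BC = 172 mm².
δ_AB = -1400·892/(286.7·30500) = -0.1428 mm
δ_BC = -18700·535/(172·119000) = -0.4887 mm
δ_CD = -18700·628/(490·121000) = -0.1981 mm
δ = Σδ_i = -0.8296 mm.

-0.830 mm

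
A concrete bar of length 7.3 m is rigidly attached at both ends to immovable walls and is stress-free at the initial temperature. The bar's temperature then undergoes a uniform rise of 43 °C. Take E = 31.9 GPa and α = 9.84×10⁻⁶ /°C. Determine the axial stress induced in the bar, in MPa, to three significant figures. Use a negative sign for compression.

Free thermal expansion αLΔT = 9.84e-6 · 7300 · 43 = 3.089 mm.
The walls impose strain ε = −(3.089)/7300 = -4.2312e-04; σ = Eε = 31900 · -4.2312e-04 = -13.5 MPa.

-13.5 MPa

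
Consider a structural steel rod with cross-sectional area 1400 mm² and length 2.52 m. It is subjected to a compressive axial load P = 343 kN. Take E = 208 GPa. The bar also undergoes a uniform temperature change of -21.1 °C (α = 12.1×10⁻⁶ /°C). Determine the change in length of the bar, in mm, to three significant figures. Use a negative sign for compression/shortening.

-3.61 mm

δ_mech = NL/(AE) = -343000·2520/(1400·208000) = -2.968 mm.
δ_thermal = αLΔT = 12.1e-6·2520·-21.1 = -0.6434 mm.
δ = δ_mech + δ_thermal = -3.612 mm.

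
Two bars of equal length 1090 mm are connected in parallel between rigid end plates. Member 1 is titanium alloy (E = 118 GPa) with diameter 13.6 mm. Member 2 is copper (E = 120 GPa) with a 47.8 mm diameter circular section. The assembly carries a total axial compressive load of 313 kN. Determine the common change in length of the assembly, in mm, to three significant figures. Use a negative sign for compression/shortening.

-1.47 mm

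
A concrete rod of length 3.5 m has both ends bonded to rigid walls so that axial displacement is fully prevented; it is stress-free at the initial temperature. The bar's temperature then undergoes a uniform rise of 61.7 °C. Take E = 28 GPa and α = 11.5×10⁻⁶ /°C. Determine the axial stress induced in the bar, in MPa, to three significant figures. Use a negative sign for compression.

-19.9 MPa

Free thermal expansion αLΔT = 11.5e-6 · 3500 · 61.7 = 2.483 mm.
The walls impose strain ε = −(2.483)/3500 = -7.0955e-04; σ = Eε = 28000 · -7.0955e-04 = -19.87 MPa.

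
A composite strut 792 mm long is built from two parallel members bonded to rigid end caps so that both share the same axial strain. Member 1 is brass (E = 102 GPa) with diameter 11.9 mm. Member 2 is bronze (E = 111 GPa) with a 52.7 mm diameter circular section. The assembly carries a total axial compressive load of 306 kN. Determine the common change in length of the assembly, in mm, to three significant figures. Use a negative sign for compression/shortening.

A_1 = 111.2 mm².
A_2 = 2181 mm².
Equal strain + equilibrium ⇒ each member carries load in proportion to AE: A₁E₁ = 11340000 N, A₂E₂ = 242100000 N, ΣAE = 253500000 N.
δ = PL/ΣAE = -306000·792/253500000 = -0.9562 mm.

-0.956 mm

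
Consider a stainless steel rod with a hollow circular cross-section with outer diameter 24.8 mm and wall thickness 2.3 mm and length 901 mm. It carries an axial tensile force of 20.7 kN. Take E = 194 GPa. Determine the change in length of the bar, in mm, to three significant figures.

A = 162.6 mm².
δ_mech = NL/(AE) = 20700·901/(162.6·194000) = 0.5913 mm.

0.591 mm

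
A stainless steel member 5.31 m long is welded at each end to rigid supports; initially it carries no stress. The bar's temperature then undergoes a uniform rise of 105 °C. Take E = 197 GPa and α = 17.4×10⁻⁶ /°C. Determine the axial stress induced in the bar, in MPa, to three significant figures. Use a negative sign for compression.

-360 MPa

Free thermal expansion αLΔT = 17.4e-6 · 5310 · 105 = 9.701 mm.
The walls impose strain ε = −(9.701)/5310 = -1.8270e-03; σ = Eε = 197000 · -1.8270e-03 = -359.9 MPa.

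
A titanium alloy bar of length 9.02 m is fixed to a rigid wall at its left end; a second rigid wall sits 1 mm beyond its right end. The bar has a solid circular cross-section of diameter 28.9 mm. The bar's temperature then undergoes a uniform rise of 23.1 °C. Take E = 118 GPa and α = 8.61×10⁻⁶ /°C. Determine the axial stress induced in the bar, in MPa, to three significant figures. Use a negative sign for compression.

-10.4 MPa

Free thermal expansion αLΔT = 8.61e-6 · 9020 · 23.1 = 1.794 mm.
The walls engage after the gap closes; constrained expansion = 1.794 − 1 = 0.794 mm.
The walls impose strain ε = −(0.794)/9020 = -8.8026e-05; σ = Eε = 118000 · -8.8026e-05 = -10.39 MPa.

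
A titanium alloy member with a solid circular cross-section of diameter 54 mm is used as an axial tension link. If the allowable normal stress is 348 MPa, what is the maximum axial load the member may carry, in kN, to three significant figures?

797 kN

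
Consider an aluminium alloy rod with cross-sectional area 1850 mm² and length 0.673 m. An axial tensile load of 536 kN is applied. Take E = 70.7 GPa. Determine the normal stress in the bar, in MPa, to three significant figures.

290 MPa

σ = N/A = 536000/1850 = 289.7 MPa.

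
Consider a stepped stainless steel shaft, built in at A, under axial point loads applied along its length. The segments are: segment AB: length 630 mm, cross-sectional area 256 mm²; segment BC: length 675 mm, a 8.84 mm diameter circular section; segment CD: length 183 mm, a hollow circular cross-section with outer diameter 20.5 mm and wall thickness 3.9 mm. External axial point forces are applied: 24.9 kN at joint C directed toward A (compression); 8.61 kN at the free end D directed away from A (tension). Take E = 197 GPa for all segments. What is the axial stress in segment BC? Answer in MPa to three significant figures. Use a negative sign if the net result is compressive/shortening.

Internal axial forces (sectioning from the free end, tension +): N_CD = 8.61 kN, N_BC = -16.29 kN, N_AB = -16.29 kN.
A_BC = 61.38 mm².
σ_BC = N_BC/A_BC = -16290/61.38 = -265.4 MPa.

-265 MPa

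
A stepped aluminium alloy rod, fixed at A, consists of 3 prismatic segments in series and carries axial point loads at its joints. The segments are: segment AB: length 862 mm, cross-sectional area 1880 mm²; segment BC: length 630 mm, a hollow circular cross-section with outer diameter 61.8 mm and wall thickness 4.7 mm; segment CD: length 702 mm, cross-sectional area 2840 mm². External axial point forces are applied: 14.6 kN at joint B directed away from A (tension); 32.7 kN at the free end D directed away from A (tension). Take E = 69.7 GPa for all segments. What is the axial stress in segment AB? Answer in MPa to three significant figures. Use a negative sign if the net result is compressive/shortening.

25.2 MPa

Internal axial forces (sectioning from the free end, tension +): N_CD = 32.7 kN, N_BC = 32.7 kN, N_AB = 47.3 kN.
σ_AB = N_AB/A_AB = 47300/1880 = 25.16 MPa.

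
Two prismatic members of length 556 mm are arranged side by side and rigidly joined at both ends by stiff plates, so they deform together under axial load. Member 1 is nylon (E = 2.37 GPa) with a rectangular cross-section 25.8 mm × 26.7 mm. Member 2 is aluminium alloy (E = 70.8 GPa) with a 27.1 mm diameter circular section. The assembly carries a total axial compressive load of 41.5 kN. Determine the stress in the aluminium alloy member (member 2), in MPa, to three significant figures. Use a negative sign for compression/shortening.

A_1 = 688.9 mm².
A_2 = 576.8 mm².
Equal strain + equilibrium ⇒ each member carries load in proportion to AE: A₁E₁ = 1633000 N, A₂E₂ = 40840000 N, ΣAE = 42470000 N.
σ₂ = P·E₂/ΣAE = -41500·70800/42470000 = -69.18 MPa.

-69.2 MPa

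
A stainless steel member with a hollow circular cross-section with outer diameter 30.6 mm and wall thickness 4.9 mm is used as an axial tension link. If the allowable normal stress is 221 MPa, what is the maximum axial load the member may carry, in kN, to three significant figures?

87.4 kN

A = 395.6 mm².
P_max = σ_allow · A = 221 · 395.6 = 87430 N = 87.43 kN.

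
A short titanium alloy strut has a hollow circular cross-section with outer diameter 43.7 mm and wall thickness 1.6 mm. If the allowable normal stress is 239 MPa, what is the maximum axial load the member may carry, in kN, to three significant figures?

A = 211.6 mm².
P_max = σ_allow · A = 239 · 211.6 = 50580 N = 50.58 kN.

50.6 kN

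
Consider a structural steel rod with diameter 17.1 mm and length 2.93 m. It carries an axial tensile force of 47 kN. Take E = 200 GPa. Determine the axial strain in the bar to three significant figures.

0.00102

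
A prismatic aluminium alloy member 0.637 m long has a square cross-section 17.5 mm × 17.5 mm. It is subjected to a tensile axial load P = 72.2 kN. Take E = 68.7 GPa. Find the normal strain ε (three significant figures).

0.00343

A = 306.2 mm².
σ = N/A = 235.8 MPa; ε = σ/E = 235.8/68700 = 3.432e-03.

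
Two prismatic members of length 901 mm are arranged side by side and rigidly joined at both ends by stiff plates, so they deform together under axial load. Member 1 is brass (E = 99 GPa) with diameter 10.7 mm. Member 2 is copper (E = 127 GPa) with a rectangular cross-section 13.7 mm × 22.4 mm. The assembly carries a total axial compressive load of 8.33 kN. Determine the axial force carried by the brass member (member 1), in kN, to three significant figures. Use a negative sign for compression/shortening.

-1.55 kN

A_1 = 89.92 mm².
A_2 = 306.9 mm².
Equal strain + equilibrium ⇒ each member carries load in proportion to AE: A₁E₁ = 8902000 N, A₂E₂ = 38970000 N, ΣAE = 47880000 N.
F₁ = P·A₁E₁/ΣAE = -8330·8902000/47880000 = -1549 N.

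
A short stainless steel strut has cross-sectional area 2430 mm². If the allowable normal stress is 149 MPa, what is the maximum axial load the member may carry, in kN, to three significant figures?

362 kN

P_max = σ_allow · A = 149 · 2430 = 362100 N = 362.1 kN.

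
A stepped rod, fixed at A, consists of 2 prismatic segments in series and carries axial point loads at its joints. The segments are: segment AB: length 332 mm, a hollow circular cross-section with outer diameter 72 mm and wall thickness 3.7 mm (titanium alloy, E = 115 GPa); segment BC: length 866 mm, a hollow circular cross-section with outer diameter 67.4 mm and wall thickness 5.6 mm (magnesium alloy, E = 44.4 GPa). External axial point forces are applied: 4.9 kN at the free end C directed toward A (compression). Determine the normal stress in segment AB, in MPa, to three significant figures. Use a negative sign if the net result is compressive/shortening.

-6.17 MPa

Internal axial forces (sectioning from the free end, tension +): N_BC = -4.9 kN, N_AB = -4.9 kN.
A_AB = 793.9 mm².
σ_AB = N_AB/A_AB = -4900/793.9 = -6.172 MPa.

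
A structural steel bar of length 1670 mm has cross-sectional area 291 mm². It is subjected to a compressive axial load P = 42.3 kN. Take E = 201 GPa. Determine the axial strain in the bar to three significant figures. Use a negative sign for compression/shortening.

-7.23e-04

σ = N/A = -145.4 MPa; ε = σ/E = -145.4/201000 = -7.232e-04.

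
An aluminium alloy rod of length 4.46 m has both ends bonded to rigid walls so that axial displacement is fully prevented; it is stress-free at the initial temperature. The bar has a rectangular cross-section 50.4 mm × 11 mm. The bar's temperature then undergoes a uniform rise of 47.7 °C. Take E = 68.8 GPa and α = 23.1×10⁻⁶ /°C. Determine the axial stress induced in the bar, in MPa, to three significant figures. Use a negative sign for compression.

-75.8 MPa

Free thermal expansion αLΔT = 23.1e-6 · 4460 · 47.7 = 4.914 mm.
The walls impose strain ε = −(4.914)/4460 = -1.1019e-03; σ = Eε = 68800 · -1.1019e-03 = -75.81 MPa.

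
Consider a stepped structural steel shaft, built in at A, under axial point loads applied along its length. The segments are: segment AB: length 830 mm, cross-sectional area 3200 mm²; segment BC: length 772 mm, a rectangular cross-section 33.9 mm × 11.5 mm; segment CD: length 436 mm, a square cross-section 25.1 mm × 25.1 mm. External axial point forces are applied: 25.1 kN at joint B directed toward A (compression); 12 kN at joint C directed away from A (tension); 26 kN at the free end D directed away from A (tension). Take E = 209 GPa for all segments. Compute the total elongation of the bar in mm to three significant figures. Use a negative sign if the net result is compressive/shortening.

Internal axial forces (sectioning from the free end, tension +): N_CD = 26 kN, N_BC = 38 kN, N_AB = 12.9 kN.
A_BC = 389.8 mm².
A_CD = 630 mm².
δ_AB = 12900·830/(3200·209000) = 0.01601 mm
δ_BC = 38000·772/(389.8·209000) = 0.36 mm
δ_CD = 26000·436/(630·209000) = 0.08609 mm
δ = Σδ_i = 0.4621 mm.

0.462 mm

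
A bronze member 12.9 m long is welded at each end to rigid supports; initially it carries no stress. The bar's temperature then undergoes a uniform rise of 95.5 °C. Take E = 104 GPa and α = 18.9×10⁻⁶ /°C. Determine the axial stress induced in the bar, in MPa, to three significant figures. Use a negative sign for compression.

-188 MPa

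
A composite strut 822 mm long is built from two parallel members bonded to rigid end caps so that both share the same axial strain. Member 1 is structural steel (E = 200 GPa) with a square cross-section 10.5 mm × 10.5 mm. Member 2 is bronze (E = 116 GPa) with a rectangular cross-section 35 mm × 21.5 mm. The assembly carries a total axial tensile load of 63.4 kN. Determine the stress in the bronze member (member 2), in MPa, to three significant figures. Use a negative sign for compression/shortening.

67.3 MPa

A_1 = 110.2 mm².
A_2 = 752.5 mm².
Equal strain + equilibrium ⇒ each member carries load in proportion to AE: A₁E₁ = 22050000 N, A₂E₂ = 87290000 N, ΣAE = 109300000 N.
σ₂ = P·E₂/ΣAE = 63400·116000/109300000 = 67.26 MPa.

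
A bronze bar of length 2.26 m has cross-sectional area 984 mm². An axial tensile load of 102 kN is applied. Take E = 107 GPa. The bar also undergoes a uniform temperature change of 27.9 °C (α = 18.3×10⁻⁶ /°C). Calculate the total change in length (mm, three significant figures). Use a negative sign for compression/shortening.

δ_mech = NL/(AE) = 102000·2260/(984·107000) = 2.189 mm.
δ_thermal = αLΔT = 18.3e-6·2260·27.9 = 1.154 mm.
δ = δ_mech + δ_thermal = 3.343 mm.

3.34 mm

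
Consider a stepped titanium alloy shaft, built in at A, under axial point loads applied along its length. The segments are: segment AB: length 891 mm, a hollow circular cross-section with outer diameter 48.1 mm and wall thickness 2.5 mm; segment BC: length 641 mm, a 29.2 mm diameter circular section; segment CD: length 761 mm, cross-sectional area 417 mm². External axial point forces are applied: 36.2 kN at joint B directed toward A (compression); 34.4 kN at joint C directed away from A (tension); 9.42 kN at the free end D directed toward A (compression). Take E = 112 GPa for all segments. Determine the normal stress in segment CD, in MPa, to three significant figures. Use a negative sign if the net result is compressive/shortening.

Internal axial forces (sectioning from the free end, tension +): N_CD = -9.42 kN, N_BC = 24.98 kN, N_AB = -11.22 kN.
σ_CD = N_CD/A_CD = -9420/417 = -22.59 MPa.

-22.6 MPa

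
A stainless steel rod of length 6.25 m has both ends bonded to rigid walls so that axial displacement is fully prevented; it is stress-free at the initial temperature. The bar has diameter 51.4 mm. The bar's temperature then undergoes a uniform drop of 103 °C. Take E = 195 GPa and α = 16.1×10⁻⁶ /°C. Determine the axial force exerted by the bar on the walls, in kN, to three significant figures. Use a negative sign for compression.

Free thermal expansion αLΔT = 16.1e-6 · 6250 · -103 = -10.36 mm.
The walls impose strain ε = −(-10.36)/6250 = 1.6583e-03; σ = Eε = 195000 · 1.6583e-03 = 323.4 MPa.
Wall reaction R = σ·A = 323.4·2075 = 671000 N = 671 kN.

671 kN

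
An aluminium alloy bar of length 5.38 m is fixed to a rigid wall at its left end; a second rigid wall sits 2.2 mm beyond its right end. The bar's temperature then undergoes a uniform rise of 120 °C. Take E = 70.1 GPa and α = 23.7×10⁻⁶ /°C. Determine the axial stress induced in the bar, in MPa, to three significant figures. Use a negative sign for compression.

Free thermal expansion αLΔT = 23.7e-6 · 5380 · 120 = 15.3 mm.
The walls engage after the gap closes; constrained expansion = 15.3 − 2.2 = 13.1 mm.
The walls impose strain ε = −(13.1)/5380 = -2.4351e-03; σ = Eε = 70100 · -2.4351e-03 = -170.7 MPa.

-171 MPa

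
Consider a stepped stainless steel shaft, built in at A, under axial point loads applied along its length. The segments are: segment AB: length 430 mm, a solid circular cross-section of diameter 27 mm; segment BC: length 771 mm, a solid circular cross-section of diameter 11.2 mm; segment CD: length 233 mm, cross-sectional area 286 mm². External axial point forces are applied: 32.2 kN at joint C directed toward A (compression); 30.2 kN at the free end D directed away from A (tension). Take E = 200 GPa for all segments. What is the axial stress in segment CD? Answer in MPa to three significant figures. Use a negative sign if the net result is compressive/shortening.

106 MPa

Internal axial forces (sectioning from the free end, tension +): N_CD = 30.2 kN, N_BC = -2 kN, N_AB = -2 kN.
σ_CD = N_CD/A_CD = 30200/286 = 105.6 MPa.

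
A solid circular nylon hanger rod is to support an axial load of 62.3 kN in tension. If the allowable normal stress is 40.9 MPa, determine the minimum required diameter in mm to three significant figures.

Required area A ≥ P/σ_allow = 62300/40.9 = 1523 mm².
For a solid circular section, d ≥ √(4A/π) = 44.04 mm.

44.0 mm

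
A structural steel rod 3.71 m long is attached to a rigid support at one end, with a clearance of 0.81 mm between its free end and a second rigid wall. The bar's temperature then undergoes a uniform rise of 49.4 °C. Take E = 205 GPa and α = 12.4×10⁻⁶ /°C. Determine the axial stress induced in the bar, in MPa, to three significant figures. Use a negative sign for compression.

-80.8 MPa

Free thermal expansion αLΔT = 12.4e-6 · 3710 · 49.4 = 2.273 mm.
The walls engage after the gap closes; constrained expansion = 2.273 − 0.81 = 1.463 mm.
The walls impose strain ε = −(1.463)/3710 = -3.9423e-04; σ = Eε = 205000 · -3.9423e-04 = -80.82 MPa.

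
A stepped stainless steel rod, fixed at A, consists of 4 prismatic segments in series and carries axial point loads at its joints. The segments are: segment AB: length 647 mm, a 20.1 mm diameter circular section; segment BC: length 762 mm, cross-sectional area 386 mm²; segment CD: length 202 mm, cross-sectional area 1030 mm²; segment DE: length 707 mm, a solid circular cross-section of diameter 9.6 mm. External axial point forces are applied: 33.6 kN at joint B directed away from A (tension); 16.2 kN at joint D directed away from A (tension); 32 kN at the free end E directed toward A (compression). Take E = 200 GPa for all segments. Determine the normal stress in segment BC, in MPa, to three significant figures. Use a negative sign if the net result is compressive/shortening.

Internal axial forces (sectioning from the free end, tension +): N_DE = -32 kN, N_CD = -15.8 kN, N_BC = -15.8 kN, N_AB = 17.8 kN.
σ_BC = N_BC/A_BC = -15800/386 = -40.93 MPa.

-40.9 MPa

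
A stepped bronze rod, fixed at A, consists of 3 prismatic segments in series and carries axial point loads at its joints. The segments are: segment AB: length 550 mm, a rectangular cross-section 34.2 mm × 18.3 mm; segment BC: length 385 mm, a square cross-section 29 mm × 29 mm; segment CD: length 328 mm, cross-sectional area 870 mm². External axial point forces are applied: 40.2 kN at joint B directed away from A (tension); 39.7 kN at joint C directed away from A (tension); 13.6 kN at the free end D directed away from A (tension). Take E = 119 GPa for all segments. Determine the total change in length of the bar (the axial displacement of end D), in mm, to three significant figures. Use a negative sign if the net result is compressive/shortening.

Internal axial forces (sectioning from the free end, tension +): N_CD = 13.6 kN, N_BC = 53.3 kN, N_AB = 93.5 kN.
A_AB = 625.9 mm².
A_BC = 841 mm².
δ_AB = 93500·550/(625.9·119000) = 0.6905 mm
δ_BC = 53300·385/(841·119000) = 0.205 mm
δ_CD = 13600·328/(870·119000) = 0.04309 mm
δ = Σδ_i = 0.9386 mm.

0.939 mm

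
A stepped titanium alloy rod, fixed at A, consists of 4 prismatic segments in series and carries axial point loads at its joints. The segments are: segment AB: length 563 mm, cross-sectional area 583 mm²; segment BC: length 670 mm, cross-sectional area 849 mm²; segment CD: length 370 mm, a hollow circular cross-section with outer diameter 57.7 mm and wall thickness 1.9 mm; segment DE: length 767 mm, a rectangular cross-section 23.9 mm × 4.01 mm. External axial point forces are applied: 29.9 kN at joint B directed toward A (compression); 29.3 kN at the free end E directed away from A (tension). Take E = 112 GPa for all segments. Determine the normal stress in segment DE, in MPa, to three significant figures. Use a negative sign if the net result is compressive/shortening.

Internal axial forces (sectioning from the free end, tension +): N_DE = 29.3 kN, N_CD = 29.3 kN, N_BC = 29.3 kN, N_AB = -0.6 kN.
A_DE = 95.84 mm².
σ_DE = N_DE/A_DE = 29300/95.84 = 305.7 MPa.

306 MPa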